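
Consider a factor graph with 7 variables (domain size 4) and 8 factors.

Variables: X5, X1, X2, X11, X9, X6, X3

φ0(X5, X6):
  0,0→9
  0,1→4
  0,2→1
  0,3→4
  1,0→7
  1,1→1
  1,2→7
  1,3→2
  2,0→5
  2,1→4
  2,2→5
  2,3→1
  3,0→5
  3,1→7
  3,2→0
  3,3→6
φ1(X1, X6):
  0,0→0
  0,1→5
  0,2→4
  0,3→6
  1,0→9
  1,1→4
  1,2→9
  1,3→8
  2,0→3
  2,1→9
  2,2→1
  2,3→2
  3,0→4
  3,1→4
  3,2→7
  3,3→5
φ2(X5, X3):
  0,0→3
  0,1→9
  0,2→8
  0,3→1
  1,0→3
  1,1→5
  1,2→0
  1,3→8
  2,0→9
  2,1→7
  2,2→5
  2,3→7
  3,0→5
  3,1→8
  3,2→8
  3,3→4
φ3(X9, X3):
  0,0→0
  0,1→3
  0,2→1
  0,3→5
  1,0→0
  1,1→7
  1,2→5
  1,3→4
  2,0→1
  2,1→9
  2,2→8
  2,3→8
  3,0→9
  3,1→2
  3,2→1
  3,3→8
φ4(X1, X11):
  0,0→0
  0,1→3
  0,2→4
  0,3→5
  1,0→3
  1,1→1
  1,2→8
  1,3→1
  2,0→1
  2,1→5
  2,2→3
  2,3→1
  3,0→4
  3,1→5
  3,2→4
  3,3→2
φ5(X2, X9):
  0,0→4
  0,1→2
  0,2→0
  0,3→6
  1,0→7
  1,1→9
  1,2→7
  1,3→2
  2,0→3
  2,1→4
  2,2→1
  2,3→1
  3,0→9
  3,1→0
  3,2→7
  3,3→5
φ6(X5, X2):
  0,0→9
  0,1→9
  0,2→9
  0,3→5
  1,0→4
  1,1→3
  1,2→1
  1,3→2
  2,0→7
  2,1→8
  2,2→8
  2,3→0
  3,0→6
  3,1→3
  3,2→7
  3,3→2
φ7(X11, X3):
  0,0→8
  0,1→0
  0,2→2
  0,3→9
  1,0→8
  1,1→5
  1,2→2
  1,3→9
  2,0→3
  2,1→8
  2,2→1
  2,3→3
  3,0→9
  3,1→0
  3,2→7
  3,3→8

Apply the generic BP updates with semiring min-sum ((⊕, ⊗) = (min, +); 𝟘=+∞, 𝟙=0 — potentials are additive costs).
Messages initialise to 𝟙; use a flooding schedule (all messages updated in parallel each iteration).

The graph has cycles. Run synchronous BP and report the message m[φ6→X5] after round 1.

message @ round 1 = [5, 1, 0, 2]

init: all messages = 𝟙 over 4 values
r1 m[φ0→X5] = [1, 1, 1, 0]
r1 m[φ0→X6] = [5, 1, 0, 1]
r1 m[φ1→X1] = [0, 4, 1, 4]
r1 m[φ1→X6] = [0, 4, 1, 2]
r1 m[φ2→X5] = [1, 0, 5, 4]
r1 m[φ2→X3] = [3, 5, 0, 1]
r1 m[φ3→X9] = [0, 0, 1, 1]
r1 m[φ3→X3] = [0, 2, 1, 4]
r1 m[φ4→X1] = [0, 1, 1, 2]
r1 m[φ4→X11] = [0, 1, 3, 1]
r1 m[φ5→X2] = [0, 2, 1, 0]
r1 m[φ5→X9] = [3, 0, 0, 1]
r1 m[φ6→X5] = [5, 1, 0, 2]
r1 m[φ6→X2] = [4, 3, 1, 0]
r1 m[φ7→X11] = [0, 2, 1, 0]
r1 m[φ7→X3] = [3, 0, 1, 3]
r1 m[X5→φ0] = [0, 0, 0, 0]
r1 m[X5→φ2] = [0, 0, 0, 0]
r1 m[X5→φ6] = [0, 0, 0, 0]
r1 m[X1→φ1] = [0, 0, 0, 0]
r1 m[X1→φ4] = [0, 0, 0, 0]
r1 m[X2→φ5] = [0, 0, 0, 0]
r1 m[X2→φ6] = [0, 0, 0, 0]
r1 m[X11→φ4] = [0, 0, 0, 0]
r1 m[X11→φ7] = [0, 0, 0, 0]
r1 m[X9→φ3] = [0, 0, 0, 0]
r1 m[X9→φ5] = [0, 0, 0, 0]
r1 m[X6→φ0] = [0, 0, 0, 0]
r1 m[X6→φ1] = [0, 0, 0, 0]
r1 m[X3→φ2] = [0, 0, 0, 0]
r1 m[X3→φ3] = [0, 0, 0, 0]
r1 m[X3→φ7] = [0, 0, 0, 0]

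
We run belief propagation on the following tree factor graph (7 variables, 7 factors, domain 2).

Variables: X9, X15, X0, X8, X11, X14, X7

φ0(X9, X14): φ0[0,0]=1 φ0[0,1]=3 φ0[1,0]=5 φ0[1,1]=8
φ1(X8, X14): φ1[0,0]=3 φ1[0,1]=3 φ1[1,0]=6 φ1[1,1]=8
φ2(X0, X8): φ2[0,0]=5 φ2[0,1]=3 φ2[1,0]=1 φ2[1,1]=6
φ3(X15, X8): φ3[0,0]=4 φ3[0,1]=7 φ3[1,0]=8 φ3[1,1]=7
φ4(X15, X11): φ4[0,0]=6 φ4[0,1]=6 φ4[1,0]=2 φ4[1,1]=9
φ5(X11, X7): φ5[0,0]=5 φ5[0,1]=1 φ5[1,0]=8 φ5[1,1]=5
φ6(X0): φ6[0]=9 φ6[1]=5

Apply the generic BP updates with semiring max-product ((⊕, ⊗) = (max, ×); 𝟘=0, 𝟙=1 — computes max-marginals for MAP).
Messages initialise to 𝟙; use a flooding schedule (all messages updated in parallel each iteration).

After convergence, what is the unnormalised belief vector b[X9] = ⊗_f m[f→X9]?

init: all messages = 𝟙 over 2 values
r1 m[φ0→X9] = [3, 8]
r1 m[φ0→X14] = [5, 8]
r1 m[φ1→X8] = [3, 8]
r1 m[φ1→X14] = [6, 8]
r1 m[φ2→X0] = [5, 6]
r1 m[φ2→X8] = [5, 6]
r1 m[φ3→X15] = [7, 8]
r1 m[φ3→X8] = [8, 7]
r1 m[φ4→X15] = [6, 9]
r1 m[φ4→X11] = [6, 9]
r1 m[φ5→X11] = [5, 8]
r1 m[φ5→X7] = [8, 5]
r1 m[φ6→X0] = [9, 5]
r1 m[X9→φ0] = [1, 1]
r1 m[X15→φ3] = [1, 1]
r1 m[X15→φ4] = [1, 1]
r1 m[X0→φ2] = [1, 1]
r1 m[X0→φ6] = [1, 1]
r1 m[X8→φ1] = [1, 1]
r1 m[X8→φ2] = [1, 1]
r1 m[X8→φ3] = [1, 1]
r1 m[X11→φ4] = [1, 1]
r1 m[X11→φ5] = [1, 1]
r1 m[X14→φ0] = [1, 1]
r1 m[X14→φ1] = [1, 1]
r1 m[X7→φ5] = [1, 1]
r2 m[φ0→X9] = [3, 8]
r2 m[φ0→X14] = [5, 8]
r2 m[φ1→X8] = [3, 8]
r2 m[φ1→X14] = [6, 8]
r2 m[φ2→X0] = [5, 6]
r2 m[φ2→X8] = [5, 6]
r2 m[φ3→X15] = [7, 8]
r2 m[φ3→X8] = [8, 7]
r2 m[φ4→X15] = [6, 9]
r2 m[φ4→X11] = [6, 9]
r2 m[φ5→X11] = [5, 8]
r2 m[φ5→X7] = [8, 5]
r2 m[φ6→X0] = [9, 5]
r2 m[X9→φ0] = [1, 1]
r2 m[X15→φ3] = [6, 9]
r2 m[X15→φ4] = [7, 8]
r2 m[X0→φ2] = [9, 5]
r2 m[X0→φ6] = [5, 6]
r2 m[X8→φ1] = [40, 42]
r2 m[X8→φ2] = [24, 56]
r2 m[X8→φ3] = [15, 48]
r2 m[X11→φ4] = [5, 8]
r2 m[X11→φ5] = [6, 9]
r2 m[X14→φ0] = [6, 8]
r2 m[X14→φ1] = [5, 8]
r2 m[X7→φ5] = [1, 1]
r3 m[φ0→X9] = [24, 64]
r3 m[φ0→X14] = [5, 8]
r3 m[φ1→X8] = [24, 64]
r3 m[φ1→X14] = [252, 336]
r3 m[φ2→X0] = [168, 336]
r3 m[φ2→X8] = [45, 30]
r3 m[φ3→X15] = [336, 336]
r3 m[φ3→X8] = [72, 63]
r3 m[φ4→X15] = [48, 72]
r3 m[φ4→X11] = [42, 72]
r3 m[φ5→X11] = [5, 8]
r3 m[φ5→X7] = [72, 45]
r3 m[φ6→X0] = [9, 5]
r3 m[X9→φ0] = [1, 1]
r3 m[X15→φ3] = [6, 9]
r3 m[X15→φ4] = [7, 8]
r3 m[X0→φ2] = [9, 5]
r3 m[X0→φ6] = [5, 6]
r3 m[X8→φ1] = [40, 42]
r3 m[X8→φ2] = [24, 56]
r3 m[X8→φ3] = [15, 48]
r3 m[X11→φ4] = [5, 8]
r3 m[X11→φ5] = [6, 9]
r3 m[X14→φ0] = [6, 8]
r3 m[X14→φ1] = [5, 8]
r3 m[X7→φ5] = [1, 1]
r4 m[φ0→X9] = [24, 64]
r4 m[φ0→X14] = [5, 8]
r4 m[φ1→X8] = [24, 64]
r4 m[φ1→X14] = [252, 336]
r4 m[φ2→X0] = [168, 336]
r4 m[φ2→X8] = [45, 30]
r4 m[φ3→X15] = [336, 336]
r4 m[φ3→X8] = [72, 63]
r4 m[φ4→X15] = [48, 72]
r4 m[φ4→X11] = [42, 72]
r4 m[φ5→X11] = [5, 8]
r4 m[φ5→X7] = [72, 45]
r4 m[φ6→X0] = [9, 5]
r4 m[X9→φ0] = [1, 1]
r4 m[X15→φ3] = [48, 72]
r4 m[X15→φ4] = [336, 336]
r4 m[X0→φ2] = [9, 5]
r4 m[X0→φ6] = [168, 336]
r4 m[X8→φ1] = [3240, 1890]
r4 m[X8→φ2] = [1728, 4032]
r4 m[X8→φ3] = [1080, 1920]
r4 m[X11→φ4] = [5, 8]
r4 m[X11→φ5] = [42, 72]
r4 m[X14→φ0] = [252, 336]
r4 m[X14→φ1] = [5, 8]
r4 m[X7→φ5] = [1, 1]
r5 m[φ0→X9] = [1008, 2688]
r5 m[φ0→X14] = [5, 8]
r5 m[φ1→X8] = [24, 64]
r5 m[φ1→X14] = [11340, 15120]
r5 m[φ2→X0] = [12096, 24192]
r5 m[φ2→X8] = [45, 30]
r5 m[φ3→X15] = [13440, 13440]
r5 m[φ3→X8] = [576, 504]
r5 m[φ4→X15] = [48, 72]
r5 m[φ4→X11] = [2016, 3024]
r5 m[φ5→X11] = [5, 8]
r5 m[φ5→X7] = [576, 360]
r5 m[φ6→X0] = [9, 5]
r5 m[X9→φ0] = [1, 1]
r5 m[X15→φ3] = [48, 72]
r5 m[X15→φ4] = [336, 336]
r5 m[X0→φ2] = [9, 5]
r5 m[X0→φ6] = [168, 336]
r5 m[X8→φ1] = [3240, 1890]
r5 m[X8→φ2] = [1728, 4032]
r5 m[X8→φ3] = [1080, 1920]
r5 m[X11→φ4] = [5, 8]
r5 m[X11→φ5] = [42, 72]
r5 m[X14→φ0] = [252, 336]
r5 m[X14→φ1] = [5, 8]
r5 m[X7→φ5] = [1, 1]
r6 m[φ0→X9] = [1008, 2688]
r6 m[φ0→X14] = [5, 8]
r6 m[φ1→X8] = [24, 64]
r6 m[φ1→X14] = [11340, 15120]
r6 m[φ2→X0] = [12096, 24192]
r6 m[φ2→X8] = [45, 30]
r6 m[φ3→X15] = [13440, 13440]
r6 m[φ3→X8] = [576, 504]
r6 m[φ4→X15] = [48, 72]
r6 m[φ4→X11] = [2016, 3024]
r6 m[φ5→X11] = [5, 8]
r6 m[φ5→X7] = [576, 360]
r6 m[φ6→X0] = [9, 5]
r6 m[X9→φ0] = [1, 1]
r6 m[X15→φ3] = [48, 72]
r6 m[X15→φ4] = [13440, 13440]
r6 m[X0→φ2] = [9, 5]
r6 m[X0→φ6] = [12096, 24192]
r6 m[X8→φ1] = [25920, 15120]
r6 m[X8→φ2] = [13824, 32256]
r6 m[X8→φ3] = [1080, 1920]
r6 m[X11→φ4] = [5, 8]
r6 m[X11→φ5] = [2016, 3024]
r6 m[X14→φ0] = [11340, 15120]
r6 m[X14→φ1] = [5, 8]
r6 m[X7→φ5] = [1, 1]
r7 m[φ0→X9] = [45360, 120960]
r7 m[φ0→X14] = [5, 8]
r7 m[φ1→X8] = [24, 64]
r7 m[φ1→X14] = [90720, 120960]
r7 m[φ2→X0] = [96768, 193536]
r7 m[φ2→X8] = [45, 30]
r7 m[φ3→X15] = [13440, 13440]
r7 m[φ3→X8] = [576, 504]
r7 m[φ4→X15] = [48, 72]
r7 m[φ4→X11] = [80640, 120960]
r7 m[φ5→X11] = [5, 8]
r7 m[φ5→X7] = [24192, 15120]
r7 m[φ6→X0] = [9, 5]
r7 m[X9→φ0] = [1, 1]
r7 m[X15→φ3] = [48, 72]
r7 m[X15→φ4] = [13440, 13440]
r7 m[X0→φ2] = [9, 5]
r7 m[X0→φ6] = [12096, 24192]
r7 m[X8→φ1] = [25920, 15120]
r7 m[X8→φ2] = [13824, 32256]
r7 m[X8→φ3] = [1080, 1920]
r7 m[X11→φ4] = [5, 8]
r7 m[X11→φ5] = [2016, 3024]
r7 m[X14→φ0] = [11340, 15120]
r7 m[X14→φ1] = [5, 8]
r7 m[X7→φ5] = [1, 1]
r8 m[φ0→X9] = [45360, 120960]
r8 m[φ0→X14] = [5, 8]
r8 m[φ1→X8] = [24, 64]
r8 m[φ1→X14] = [90720, 120960]
r8 m[φ2→X0] = [96768, 193536]
r8 m[φ2→X8] = [45, 30]
r8 m[φ3→X15] = [13440, 13440]
r8 m[φ3→X8] = [576, 504]
r8 m[φ4→X15] = [48, 72]
r8 m[φ4→X11] = [80640, 120960]
r8 m[φ5→X11] = [5, 8]
r8 m[φ5→X7] = [24192, 15120]
r8 m[φ6→X0] = [9, 5]
r8 m[X9→φ0] = [1, 1]
r8 m[X15→φ3] = [48, 72]
r8 m[X15→φ4] = [13440, 13440]
r8 m[X0→φ2] = [9, 5]
r8 m[X0→φ6] = [96768, 193536]
r8 m[X8→φ1] = [25920, 15120]
r8 m[X8→φ2] = [13824, 32256]
r8 m[X8→φ3] = [1080, 1920]
r8 m[X11→φ4] = [5, 8]
r8 m[X11→φ5] = [80640, 120960]
r8 m[X14→φ0] = [90720, 120960]
r8 m[X14→φ1] = [5, 8]
r8 m[X7→φ5] = [1, 1]
r9 m[φ0→X9] = [362880, 967680]
r9 m[φ0→X14] = [5, 8]
r9 m[φ1→X8] = [24, 64]
r9 m[φ1→X14] = [90720, 120960]
r9 m[φ2→X0] = [96768, 193536]
r9 m[φ2→X8] = [45, 30]
r9 m[φ3→X15] = [13440, 13440]
r9 m[φ3→X8] = [576, 504]
r9 m[φ4→X15] = [48, 72]
r9 m[φ4→X11] = [80640, 120960]
r9 m[φ5→X11] = [5, 8]
r9 m[φ5→X7] = [967680, 604800]
r9 m[φ6→X0] = [9, 5]
r9 m[X9→φ0] = [1, 1]
r9 m[X15→φ3] = [48, 72]
r9 m[X15→φ4] = [13440, 13440]
r9 m[X0→φ2] = [9, 5]
r9 m[X0→φ6] = [96768, 193536]
r9 m[X8→φ1] = [25920, 15120]
r9 m[X8→φ2] = [13824, 32256]
r9 m[X8→φ3] = [1080, 1920]
r9 m[X11→φ4] = [5, 8]
r9 m[X11→φ5] = [80640, 120960]
r9 m[X14→φ0] = [90720, 120960]
r9 m[X14→φ1] = [5, 8]
r9 m[X7→φ5] = [1, 1]
r10 m[φ0→X9] = [362880, 967680]
r10 m[φ0→X14] = [5, 8]
r10 m[φ1→X8] = [24, 64]
r10 m[φ1→X14] = [90720, 120960]
r10 m[φ2→X0] = [96768, 193536]
r10 m[φ2→X8] = [45, 30]
r10 m[φ3→X15] = [13440, 13440]
r10 m[φ3→X8] = [576, 504]
r10 m[φ4→X15] = [48, 72]
r10 m[φ4→X11] = [80640, 120960]
r10 m[φ5→X11] = [5, 8]
r10 m[φ5→X7] = [967680, 604800]
r10 m[φ6→X0] = [9, 5]
r10 m[X9→φ0] = [1, 1]
r10 m[X15→φ3] = [48, 72]
r10 m[X15→φ4] = [13440, 13440]
r10 m[X0→φ2] = [9, 5]
r10 m[X0→φ6] = [96768, 193536]
r10 m[X8→φ1] = [25920, 15120]
r10 m[X8→φ2] = [13824, 32256]
r10 m[X8→φ3] = [1080, 1920]
r10 m[X11→φ4] = [5, 8]
r10 m[X11→φ5] = [80640, 120960]
r10 m[X14→φ0] = [90720, 120960]
r10 m[X14→φ1] = [5, 8]
r10 m[X7→φ5] = [1, 1]
fixed point reached at round 10
b[X9] = ⊗ incoming = [362880, 967680]

b[X9] = [362880, 967680]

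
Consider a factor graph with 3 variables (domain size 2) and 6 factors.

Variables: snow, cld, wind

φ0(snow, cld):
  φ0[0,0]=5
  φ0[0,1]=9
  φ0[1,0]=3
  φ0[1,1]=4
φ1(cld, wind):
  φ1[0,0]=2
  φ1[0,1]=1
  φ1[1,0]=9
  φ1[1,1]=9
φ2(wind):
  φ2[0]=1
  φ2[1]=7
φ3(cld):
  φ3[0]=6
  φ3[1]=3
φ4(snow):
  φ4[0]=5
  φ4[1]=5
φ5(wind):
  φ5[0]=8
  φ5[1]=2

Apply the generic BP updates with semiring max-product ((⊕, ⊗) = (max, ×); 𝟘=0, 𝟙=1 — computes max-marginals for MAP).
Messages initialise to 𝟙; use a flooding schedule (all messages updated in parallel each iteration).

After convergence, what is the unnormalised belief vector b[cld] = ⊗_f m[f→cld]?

init: all messages = 𝟙 over 2 values
r1 m[φ0→snow] = [9, 4]
r1 m[φ0→cld] = [5, 9]
r1 m[φ1→cld] = [2, 9]
r1 m[φ1→wind] = [9, 9]
r1 m[φ2→wind] = [1, 7]
r1 m[φ3→cld] = [6, 3]
r1 m[φ4→snow] = [5, 5]
r1 m[φ5→wind] = [8, 2]
r1 m[snow→φ0] = [1, 1]
r1 m[snow→φ4] = [1, 1]
r1 m[cld→φ0] = [1, 1]
r1 m[cld→φ1] = [1, 1]
r1 m[cld→φ3] = [1, 1]
r1 m[wind→φ1] = [1, 1]
r1 m[wind→φ2] = [1, 1]
r1 m[wind→φ5] = [1, 1]
r2 m[φ0→snow] = [9, 4]
r2 m[φ0→cld] = [5, 9]
r2 m[φ1→cld] = [2, 9]
r2 m[φ1→wind] = [9, 9]
r2 m[φ2→wind] = [1, 7]
r2 m[φ3→cld] = [6, 3]
r2 m[φ4→snow] = [5, 5]
r2 m[φ5→wind] = [8, 2]
r2 m[snow→φ0] = [5, 5]
r2 m[snow→φ4] = [9, 4]
r2 m[cld→φ0] = [12, 27]
r2 m[cld→φ1] = [30, 27]
r2 m[cld→φ3] = [10, 81]
r2 m[wind→φ1] = [8, 14]
r2 m[wind→φ2] = [72, 18]
r2 m[wind→φ5] = [9, 63]
r3 m[φ0→snow] = [243, 108]
r3 m[φ0→cld] = [25, 45]
r3 m[φ1→cld] = [16, 126]
r3 m[φ1→wind] = [243, 243]
r3 m[φ2→wind] = [1, 7]
r3 m[φ3→cld] = [6, 3]
r3 m[φ4→snow] = [5, 5]
r3 m[φ5→wind] = [8, 2]
r3 m[snow→φ0] = [5, 5]
r3 m[snow→φ4] = [9, 4]
r3 m[cld→φ0] = [12, 27]
r3 m[cld→φ1] = [30, 27]
r3 m[cld→φ3] = [10, 81]
r3 m[wind→φ1] = [8, 14]
r3 m[wind→φ2] = [72, 18]
r3 m[wind→φ5] = [9, 63]
r4 m[φ0→snow] = [243, 108]
r4 m[φ0→cld] = [25, 45]
r4 m[φ1→cld] = [16, 126]
r4 m[φ1→wind] = [243, 243]
r4 m[φ2→wind] = [1, 7]
r4 m[φ3→cld] = [6, 3]
r4 m[φ4→snow] = [5, 5]
r4 m[φ5→wind] = [8, 2]
r4 m[snow→φ0] = [5, 5]
r4 m[snow→φ4] = [243, 108]
r4 m[cld→φ0] = [96, 378]
r4 m[cld→φ1] = [150, 135]
r4 m[cld→φ3] = [400, 5670]
r4 m[wind→φ1] = [8, 14]
r4 m[wind→φ2] = [1944, 486]
r4 m[wind→φ5] = [243, 1701]
r5 m[φ0→snow] = [3402, 1512]
r5 m[φ0→cld] = [25, 45]
r5 m[φ1→cld] = [16, 126]
r5 m[φ1→wind] = [1215, 1215]
r5 m[φ2→wind] = [1, 7]
r5 m[φ3→cld] = [6, 3]
r5 m[φ4→snow] = [5, 5]
r5 m[φ5→wind] = [8, 2]
r5 m[snow→φ0] = [5, 5]
r5 m[snow→φ4] = [243, 108]
r5 m[cld→φ0] = [96, 378]
r5 m[cld→φ1] = [150, 135]
r5 m[cld→φ3] = [400, 5670]
r5 m[wind→φ1] = [8, 14]
r5 m[wind→φ2] = [1944, 486]
r5 m[wind→φ5] = [243, 1701]
r6 m[φ0→snow] = [3402, 1512]
r6 m[φ0→cld] = [25, 45]
r6 m[φ1→cld] = [16, 126]
r6 m[φ1→wind] = [1215, 1215]
r6 m[φ2→wind] = [1, 7]
r6 m[φ3→cld] = [6, 3]
r6 m[φ4→snow] = [5, 5]
r6 m[φ5→wind] = [8, 2]
r6 m[snow→φ0] = [5, 5]
r6 m[snow→φ4] = [3402, 1512]
r6 m[cld→φ0] = [96, 378]
r6 m[cld→φ1] = [150, 135]
r6 m[cld→φ3] = [400, 5670]
r6 m[wind→φ1] = [8, 14]
r6 m[wind→φ2] = [9720, 2430]
r6 m[wind→φ5] = [1215, 8505]
r7 m[φ0→snow] = [3402, 1512]
r7 m[φ0→cld] = [25, 45]
r7 m[φ1→cld] = [16, 126]
r7 m[φ1→wind] = [1215, 1215]
r7 m[φ2→wind] = [1, 7]
r7 m[φ3→cld] = [6, 3]
r7 m[φ4→snow] = [5, 5]
r7 m[φ5→wind] = [8, 2]
r7 m[snow→φ0] = [5, 5]
r7 m[snow→φ4] = [3402, 1512]
r7 m[cld→φ0] = [96, 378]
r7 m[cld→φ1] = [150, 135]
r7 m[cld→φ3] = [400, 5670]
r7 m[wind→φ1] = [8, 14]
r7 m[wind→φ2] = [9720, 2430]
r7 m[wind→φ5] = [1215, 8505]
fixed point reached at round 7
b[cld] = ⊗ incoming = [2400, 17010]

b[cld] = [2400, 17010]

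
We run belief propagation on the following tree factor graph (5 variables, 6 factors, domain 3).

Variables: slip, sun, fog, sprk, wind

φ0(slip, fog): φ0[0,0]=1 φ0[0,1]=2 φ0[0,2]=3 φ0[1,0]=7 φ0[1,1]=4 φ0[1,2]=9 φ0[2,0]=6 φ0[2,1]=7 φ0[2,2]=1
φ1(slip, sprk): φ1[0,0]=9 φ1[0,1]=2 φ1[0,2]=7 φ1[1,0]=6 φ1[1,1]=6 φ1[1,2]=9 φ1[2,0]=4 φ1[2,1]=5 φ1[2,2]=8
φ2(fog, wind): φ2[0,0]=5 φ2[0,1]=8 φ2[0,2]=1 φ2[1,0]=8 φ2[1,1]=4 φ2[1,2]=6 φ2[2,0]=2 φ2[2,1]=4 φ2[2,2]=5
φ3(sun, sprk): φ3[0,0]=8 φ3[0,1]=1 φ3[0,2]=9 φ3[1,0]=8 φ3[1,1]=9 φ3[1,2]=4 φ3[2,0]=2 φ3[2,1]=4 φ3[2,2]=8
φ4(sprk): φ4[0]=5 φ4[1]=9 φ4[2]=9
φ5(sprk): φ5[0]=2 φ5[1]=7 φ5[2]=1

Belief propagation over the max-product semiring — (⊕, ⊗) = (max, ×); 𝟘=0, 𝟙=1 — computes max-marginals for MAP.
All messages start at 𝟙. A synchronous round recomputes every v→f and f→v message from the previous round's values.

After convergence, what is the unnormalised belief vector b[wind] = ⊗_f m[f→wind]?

b[wind] = [158760, 190512, 153090]

init: all messages = 𝟙 over 3 values
r1 m[φ0→slip] = [3, 9, 7]
r1 m[φ0→fog] = [7, 7, 9]
r1 m[φ1→slip] = [9, 9, 8]
r1 m[φ1→sprk] = [9, 6, 9]
r1 m[φ2→fog] = [8, 8, 5]
r1 m[φ2→wind] = [8, 8, 6]
r1 m[φ3→sun] = [9, 9, 8]
r1 m[φ3→sprk] = [8, 9, 9]
r1 m[φ4→sprk] = [5, 9, 9]
r1 m[φ5→sprk] = [2, 7, 1]
r1 m[slip→φ0] = [1, 1, 1]
r1 m[slip→φ1] = [1, 1, 1]
r1 m[sun→φ3] = [1, 1, 1]
r1 m[fog→φ0] = [1, 1, 1]
r1 m[fog→φ2] = [1, 1, 1]
r1 m[sprk→φ1] = [1, 1, 1]
r1 m[sprk→φ3] = [1, 1, 1]
r1 m[sprk→φ4] = [1, 1, 1]
r1 m[sprk→φ5] = [1, 1, 1]
r1 m[wind→φ2] = [1, 1, 1]
r2 m[φ0→slip] = [3, 9, 7]
r2 m[φ0→fog] = [7, 7, 9]
r2 m[φ1→slip] = [9, 9, 8]
r2 m[φ1→sprk] = [9, 6, 9]
r2 m[φ2→fog] = [8, 8, 5]
r2 m[φ2→wind] = [8, 8, 6]
r2 m[φ3→sun] = [9, 9, 8]
r2 m[φ3→sprk] = [8, 9, 9]
r2 m[φ4→sprk] = [5, 9, 9]
r2 m[φ5→sprk] = [2, 7, 1]
r2 m[slip→φ0] = [9, 9, 8]
r2 m[slip→φ1] = [3, 9, 7]
r2 m[sun→φ3] = [1, 1, 1]
r2 m[fog→φ0] = [8, 8, 5]
r2 m[fog→φ2] = [7, 7, 9]
r2 m[sprk→φ1] = [80, 567, 81]
r2 m[sprk→φ3] = [90, 378, 81]
r2 m[sprk→φ4] = [144, 378, 81]
r2 m[sprk→φ5] = [360, 486, 729]
r2 m[wind→φ2] = [1, 1, 1]
r3 m[φ0→slip] = [16, 56, 56]
r3 m[φ0→fog] = [63, 56, 81]
r3 m[φ1→slip] = [1134, 3402, 2835]
r3 m[φ1→sprk] = [54, 54, 81]
r3 m[φ2→fog] = [8, 8, 5]
r3 m[φ2→wind] = [56, 56, 45]
r3 m[φ3→sun] = [729, 3402, 1512]
r3 m[φ3→sprk] = [8, 9, 9]
r3 m[φ4→sprk] = [5, 9, 9]
r3 m[φ5→sprk] = [2, 7, 1]
r3 m[slip→φ0] = [9, 9, 8]
r3 m[slip→φ1] = [3, 9, 7]
r3 m[sun→φ3] = [1, 1, 1]
r3 m[fog→φ0] = [8, 8, 5]
r3 m[fog→φ2] = [7, 7, 9]
r3 m[sprk→φ1] = [80, 567, 81]
r3 m[sprk→φ3] = [90, 378, 81]
r3 m[sprk→φ4] = [144, 378, 81]
r3 m[sprk→φ5] = [360, 486, 729]
r3 m[wind→φ2] = [1, 1, 1]
r4 m[φ0→slip] = [16, 56, 56]
r4 m[φ0→fog] = [63, 56, 81]
r4 m[φ1→slip] = [1134, 3402, 2835]
r4 m[φ1→sprk] = [54, 54, 81]
r4 m[φ2→fog] = [8, 8, 5]
r4 m[φ2→wind] = [56, 56, 45]
r4 m[φ3→sun] = [729, 3402, 1512]
r4 m[φ3→sprk] = [8, 9, 9]
r4 m[φ4→sprk] = [5, 9, 9]
r4 m[φ5→sprk] = [2, 7, 1]
r4 m[slip→φ0] = [1134, 3402, 2835]
r4 m[slip→φ1] = [16, 56, 56]
r4 m[sun→φ3] = [1, 1, 1]
r4 m[fog→φ0] = [8, 8, 5]
r4 m[fog→φ2] = [63, 56, 81]
r4 m[sprk→φ1] = [80, 567, 81]
r4 m[sprk→φ3] = [540, 3402, 729]
r4 m[sprk→φ4] = [864, 3402, 729]
r4 m[sprk→φ5] = [2160, 4374, 6561]
r4 m[wind→φ2] = [1, 1, 1]
r5 m[φ0→slip] = [16, 56, 56]
r5 m[φ0→fog] = [23814, 19845, 30618]
r5 m[φ1→slip] = [1134, 3402, 2835]
r5 m[φ1→sprk] = [336, 336, 504]
r5 m[φ2→fog] = [8, 8, 5]
r5 m[φ2→wind] = [448, 504, 405]
r5 m[φ3→sun] = [6561, 30618, 13608]
r5 m[φ3→sprk] = [8, 9, 9]
r5 m[φ4→sprk] = [5, 9, 9]
r5 m[φ5→sprk] = [2, 7, 1]
r5 m[slip→φ0] = [1134, 3402, 2835]
r5 m[slip→φ1] = [16, 56, 56]
r5 m[sun→φ3] = [1, 1, 1]
r5 m[fog→φ0] = [8, 8, 5]
r5 m[fog→φ2] = [63, 56, 81]
r5 m[sprk→φ1] = [80, 567, 81]
r5 m[sprk→φ3] = [540, 3402, 729]
r5 m[sprk→φ4] = [864, 3402, 729]
r5 m[sprk→φ5] = [2160, 4374, 6561]
r5 m[wind→φ2] = [1, 1, 1]
r6 m[φ0→slip] = [16, 56, 56]
r6 m[φ0→fog] = [23814, 19845, 30618]
r6 m[φ1→slip] = [1134, 3402, 2835]
r6 m[φ1→sprk] = [336, 336, 504]
r6 m[φ2→fog] = [8, 8, 5]
r6 m[φ2→wind] = [448, 504, 405]
r6 m[φ3→sun] = [6561, 30618, 13608]
r6 m[φ3→sprk] = [8, 9, 9]
r6 m[φ4→sprk] = [5, 9, 9]
r6 m[φ5→sprk] = [2, 7, 1]
r6 m[slip→φ0] = [1134, 3402, 2835]
r6 m[slip→φ1] = [16, 56, 56]
r6 m[sun→φ3] = [1, 1, 1]
r6 m[fog→φ0] = [8, 8, 5]
r6 m[fog→φ2] = [23814, 19845, 30618]
r6 m[sprk→φ1] = [80, 567, 81]
r6 m[sprk→φ3] = [3360, 21168, 4536]
r6 m[sprk→φ4] = [5376, 21168, 4536]
r6 m[sprk→φ5] = [13440, 27216, 40824]
r6 m[wind→φ2] = [1, 1, 1]
r7 m[φ0→slip] = [16, 56, 56]
r7 m[φ0→fog] = [23814, 19845, 30618]
r7 m[φ1→slip] = [1134, 3402, 2835]
r7 m[φ1→sprk] = [336, 336, 504]
r7 m[φ2→fog] = [8, 8, 5]
r7 m[φ2→wind] = [158760, 190512, 153090]
r7 m[φ3→sun] = [40824, 190512, 84672]
r7 m[φ3→sprk] = [8, 9, 9]
r7 m[φ4→sprk] = [5, 9, 9]
r7 m[φ5→sprk] = [2, 7, 1]
r7 m[slip→φ0] = [1134, 3402, 2835]
r7 m[slip→φ1] = [16, 56, 56]
r7 m[sun→φ3] = [1, 1, 1]
r7 m[fog→φ0] = [8, 8, 5]
r7 m[fog→φ2] = [23814, 19845, 30618]
r7 m[sprk→φ1] = [80, 567, 81]
r7 m[sprk→φ3] = [3360, 21168, 4536]
r7 m[sprk→φ4] = [5376, 21168, 4536]
r7 m[sprk→φ5] = [13440, 27216, 40824]
r7 m[wind→φ2] = [1, 1, 1]
r8 m[φ0→slip] = [16, 56, 56]
r8 m[φ0→fog] = [23814, 19845, 30618]
r8 m[φ1→slip] = [1134, 3402, 2835]
r8 m[φ1→sprk] = [336, 336, 504]
r8 m[φ2→fog] = [8, 8, 5]
r8 m[φ2→wind] = [158760, 190512, 153090]
r8 m[φ3→sun] = [40824, 190512, 84672]
r8 m[φ3→sprk] = [8, 9, 9]
r8 m[φ4→sprk] = [5, 9, 9]
r8 m[φ5→sprk] = [2, 7, 1]
r8 m[slip→φ0] = [1134, 3402, 2835]
r8 m[slip→φ1] = [16, 56, 56]
r8 m[sun→φ3] = [1, 1, 1]
r8 m[fog→φ0] = [8, 8, 5]
r8 m[fog→φ2] = [23814, 19845, 30618]
r8 m[sprk→φ1] = [80, 567, 81]
r8 m[sprk→φ3] = [3360, 21168, 4536]
r8 m[sprk→φ4] = [5376, 21168, 4536]
r8 m[sprk→φ5] = [13440, 27216, 40824]
r8 m[wind→φ2] = [1, 1, 1]
fixed point reached at round 8
b[wind] = ⊗ incoming = [158760, 190512, 153090]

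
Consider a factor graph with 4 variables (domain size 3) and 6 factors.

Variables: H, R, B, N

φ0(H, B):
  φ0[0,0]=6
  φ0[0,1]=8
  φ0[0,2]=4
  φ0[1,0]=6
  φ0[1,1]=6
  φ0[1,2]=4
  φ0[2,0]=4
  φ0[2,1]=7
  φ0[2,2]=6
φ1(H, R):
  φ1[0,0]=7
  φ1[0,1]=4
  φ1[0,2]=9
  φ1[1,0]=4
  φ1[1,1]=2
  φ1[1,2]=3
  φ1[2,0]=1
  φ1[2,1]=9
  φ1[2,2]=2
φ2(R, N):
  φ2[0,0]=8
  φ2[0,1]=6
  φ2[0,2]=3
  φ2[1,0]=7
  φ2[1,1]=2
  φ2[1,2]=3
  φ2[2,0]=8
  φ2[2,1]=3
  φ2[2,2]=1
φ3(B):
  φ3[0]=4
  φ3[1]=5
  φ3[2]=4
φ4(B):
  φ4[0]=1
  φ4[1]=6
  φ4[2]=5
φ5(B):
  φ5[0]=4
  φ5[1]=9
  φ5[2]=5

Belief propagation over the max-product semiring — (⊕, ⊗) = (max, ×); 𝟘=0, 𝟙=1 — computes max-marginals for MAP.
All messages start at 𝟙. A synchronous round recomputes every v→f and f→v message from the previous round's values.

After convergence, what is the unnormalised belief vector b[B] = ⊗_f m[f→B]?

b[B] = [6912, 155520, 37800]

init: all messages = 𝟙 over 3 values
r1 m[φ0→H] = [8, 6, 7]
r1 m[φ0→B] = [6, 8, 6]
r1 m[φ1→H] = [9, 4, 9]
r1 m[φ1→R] = [7, 9, 9]
r1 m[φ2→R] = [8, 7, 8]
r1 m[φ2→N] = [8, 6, 3]
r1 m[φ3→B] = [4, 5, 4]
r1 m[φ4→B] = [1, 6, 5]
r1 m[φ5→B] = [4, 9, 5]
r1 m[H→φ0] = [1, 1, 1]
r1 m[H→φ1] = [1, 1, 1]
r1 m[R→φ1] = [1, 1, 1]
r1 m[R→φ2] = [1, 1, 1]
r1 m[B→φ0] = [1, 1, 1]
r1 m[B→φ3] = [1, 1, 1]
r1 m[B→φ4] = [1, 1, 1]
r1 m[B→φ5] = [1, 1, 1]
r1 m[N→φ2] = [1, 1, 1]
r2 m[φ0→H] = [8, 6, 7]
r2 m[φ0→B] = [6, 8, 6]
r2 m[φ1→H] = [9, 4, 9]
r2 m[φ1→R] = [7, 9, 9]
r2 m[φ2→R] = [8, 7, 8]
r2 m[φ2→N] = [8, 6, 3]
r2 m[φ3→B] = [4, 5, 4]
r2 m[φ4→B] = [1, 6, 5]
r2 m[φ5→B] = [4, 9, 5]
r2 m[H→φ0] = [9, 4, 9]
r2 m[H→φ1] = [8, 6, 7]
r2 m[R→φ1] = [8, 7, 8]
r2 m[R→φ2] = [7, 9, 9]
r2 m[B→φ0] = [16, 270, 100]
r2 m[B→φ3] = [24, 432, 150]
r2 m[B→φ4] = [96, 360, 120]
r2 m[B→φ5] = [24, 240, 120]
r2 m[N→φ2] = [1, 1, 1]
r3 m[φ0→H] = [2160, 1620, 1890]
r3 m[φ0→B] = [54, 72, 54]
r3 m[φ1→H] = [72, 32, 63]
r3 m[φ1→R] = [56, 63, 72]
r3 m[φ2→R] = [8, 7, 8]
r3 m[φ2→N] = [72, 42, 27]
r3 m[φ3→B] = [4, 5, 4]
r3 m[φ4→B] = [1, 6, 5]
r3 m[φ5→B] = [4, 9, 5]
r3 m[H→φ0] = [9, 4, 9]
r3 m[H→φ1] = [8, 6, 7]
r3 m[R→φ1] = [8, 7, 8]
r3 m[R→φ2] = [7, 9, 9]
r3 m[B→φ0] = [16, 270, 100]
r3 m[B→φ3] = [24, 432, 150]
r3 m[B→φ4] = [96, 360, 120]
r3 m[B→φ5] = [24, 240, 120]
r3 m[N→φ2] = [1, 1, 1]
r4 m[φ0→H] = [2160, 1620, 1890]
r4 m[φ0→B] = [54, 72, 54]
r4 m[φ1→H] = [72, 32, 63]
r4 m[φ1→R] = [56, 63, 72]
r4 m[φ2→R] = [8, 7, 8]
r4 m[φ2→N] = [72, 42, 27]
r4 m[φ3→B] = [4, 5, 4]
r4 m[φ4→B] = [1, 6, 5]
r4 m[φ5→B] = [4, 9, 5]
r4 m[H→φ0] = [72, 32, 63]
r4 m[H→φ1] = [2160, 1620, 1890]
r4 m[R→φ1] = [8, 7, 8]
r4 m[R→φ2] = [56, 63, 72]
r4 m[B→φ0] = [16, 270, 100]
r4 m[B→φ3] = [216, 3888, 1350]
r4 m[B→φ4] = [864, 3240, 1080]
r4 m[B→φ5] = [216, 2160, 1080]
r4 m[N→φ2] = [1, 1, 1]
r5 m[φ0→H] = [2160, 1620, 1890]
r5 m[φ0→B] = [432, 576, 378]
r5 m[φ1→H] = [72, 32, 63]
r5 m[φ1→R] = [15120, 17010, 19440]
r5 m[φ2→R] = [8, 7, 8]
r5 m[φ2→N] = [576, 336, 189]
r5 m[φ3→B] = [4, 5, 4]
r5 m[φ4→B] = [1, 6, 5]
r5 m[φ5→B] = [4, 9, 5]
r5 m[H→φ0] = [72, 32, 63]
r5 m[H→φ1] = [2160, 1620, 1890]
r5 m[R→φ1] = [8, 7, 8]
r5 m[R→φ2] = [56, 63, 72]
r5 m[B→φ0] = [16, 270, 100]
r5 m[B→φ3] = [216, 3888, 1350]
r5 m[B→φ4] = [864, 3240, 1080]
r5 m[B→φ5] = [216, 2160, 1080]
r5 m[N→φ2] = [1, 1, 1]
r6 m[φ0→H] = [2160, 1620, 1890]
r6 m[φ0→B] = [432, 576, 378]
r6 m[φ1→H] = [72, 32, 63]
r6 m[φ1→R] = [15120, 17010, 19440]
r6 m[φ2→R] = [8, 7, 8]
r6 m[φ2→N] = [576, 336, 189]
r6 m[φ3→B] = [4, 5, 4]
r6 m[φ4→B] = [1, 6, 5]
r6 m[φ5→B] = [4, 9, 5]
r6 m[H→φ0] = [72, 32, 63]
r6 m[H→φ1] = [2160, 1620, 1890]
r6 m[R→φ1] = [8, 7, 8]
r6 m[R→φ2] = [15120, 17010, 19440]
r6 m[B→φ0] = [16, 270, 100]
r6 m[B→φ3] = [1728, 31104, 9450]
r6 m[B→φ4] = [6912, 25920, 7560]
r6 m[B→φ5] = [1728, 17280, 7560]
r6 m[N→φ2] = [1, 1, 1]
r7 m[φ0→H] = [2160, 1620, 1890]
r7 m[φ0→B] = [432, 576, 378]
r7 m[φ1→H] = [72, 32, 63]
r7 m[φ1→R] = [15120, 17010, 19440]
r7 m[φ2→R] = [8, 7, 8]
r7 m[φ2→N] = [155520, 90720, 51030]
r7 m[φ3→B] = [4, 5, 4]
r7 m[φ4→B] = [1, 6, 5]
r7 m[φ5→B] = [4, 9, 5]
r7 m[H→φ0] = [72, 32, 63]
r7 m[H→φ1] = [2160, 1620, 1890]
r7 m[R→φ1] = [8, 7, 8]
r7 m[R→φ2] = [15120, 17010, 19440]
r7 m[B→φ0] = [16, 270, 100]
r7 m[B→φ3] = [1728, 31104, 9450]
r7 m[B→φ4] = [6912, 25920, 7560]
r7 m[B→φ5] = [1728, 17280, 7560]
r7 m[N→φ2] = [1, 1, 1]
r8 m[φ0→H] = [2160, 1620, 1890]
r8 m[φ0→B] = [432, 576, 378]
r8 m[φ1→H] = [72, 32, 63]
r8 m[φ1→R] = [15120, 17010, 19440]
r8 m[φ2→R] = [8, 7, 8]
r8 m[φ2→N] = [155520, 90720, 51030]
r8 m[φ3→B] = [4, 5, 4]
r8 m[φ4→B] = [1, 6, 5]
r8 m[φ5→B] = [4, 9, 5]
r8 m[H→φ0] = [72, 32, 63]
r8 m[H→φ1] = [2160, 1620, 1890]
r8 m[R→φ1] = [8, 7, 8]
r8 m[R→φ2] = [15120, 17010, 19440]
r8 m[B→φ0] = [16, 270, 100]
r8 m[B→φ3] = [1728, 31104, 9450]
r8 m[B→φ4] = [6912, 25920, 7560]
r8 m[B→φ5] = [1728, 17280, 7560]
r8 m[N→φ2] = [1, 1, 1]
fixed point reached at round 8
b[B] = ⊗ incoming = [6912, 155520, 37800]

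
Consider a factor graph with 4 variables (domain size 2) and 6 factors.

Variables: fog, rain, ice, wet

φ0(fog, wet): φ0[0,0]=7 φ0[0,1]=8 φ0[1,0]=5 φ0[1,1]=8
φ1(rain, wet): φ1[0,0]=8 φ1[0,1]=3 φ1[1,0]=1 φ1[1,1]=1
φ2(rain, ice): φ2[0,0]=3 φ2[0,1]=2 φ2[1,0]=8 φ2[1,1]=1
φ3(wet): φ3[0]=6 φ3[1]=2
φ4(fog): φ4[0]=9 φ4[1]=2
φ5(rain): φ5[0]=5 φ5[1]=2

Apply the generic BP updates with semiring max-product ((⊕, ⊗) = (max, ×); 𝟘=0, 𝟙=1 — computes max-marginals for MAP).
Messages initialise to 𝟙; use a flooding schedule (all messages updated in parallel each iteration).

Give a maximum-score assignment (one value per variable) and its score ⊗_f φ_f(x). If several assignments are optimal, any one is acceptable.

assignment: (fog=0, rain=0, ice=0, wet=0); score = 45360

init: all messages = 𝟙 over 2 values
r1 m[φ0→fog] = [8, 8]
r1 m[φ0→wet] = [7, 8]
r1 m[φ1→rain] = [8, 1]
r1 m[φ1→wet] = [8, 3]
r1 m[φ2→rain] = [3, 8]
r1 m[φ2→ice] = [8, 2]
r1 m[φ3→wet] = [6, 2]
r1 m[φ4→fog] = [9, 2]
r1 m[φ5→rain] = [5, 2]
r1 m[fog→φ0] = [1, 1]
r1 m[fog→φ4] = [1, 1]
r1 m[rain→φ1] = [1, 1]
r1 m[rain→φ2] = [1, 1]
r1 m[rain→φ5] = [1, 1]
r1 m[ice→φ2] = [1, 1]
r1 m[wet→φ0] = [1, 1]
r1 m[wet→φ1] = [1, 1]
r1 m[wet→φ3] = [1, 1]
r2 m[φ0→fog] = [8, 8]
r2 m[φ0→wet] = [7, 8]
r2 m[φ1→rain] = [8, 1]
r2 m[φ1→wet] = [8, 3]
r2 m[φ2→rain] = [3, 8]
r2 m[φ2→ice] = [8, 2]
r2 m[φ3→wet] = [6, 2]
r2 m[φ4→fog] = [9, 2]
r2 m[φ5→rain] = [5, 2]
r2 m[fog→φ0] = [9, 2]
r2 m[fog→φ4] = [8, 8]
r2 m[rain→φ1] = [15, 16]
r2 m[rain→φ2] = [40, 2]
r2 m[rain→φ5] = [24, 8]
r2 m[ice→φ2] = [1, 1]
r2 m[wet→φ0] = [48, 6]
r2 m[wet→φ1] = [42, 16]
r2 m[wet→φ3] = [56, 24]
r3 m[φ0→fog] = [336, 240]
r3 m[φ0→wet] = [63, 72]
r3 m[φ1→rain] = [336, 42]
r3 m[φ1→wet] = [120, 45]
r3 m[φ2→rain] = [3, 8]
r3 m[φ2→ice] = [120, 80]
r3 m[φ3→wet] = [6, 2]
r3 m[φ4→fog] = [9, 2]
r3 m[φ5→rain] = [5, 2]
r3 m[fog→φ0] = [9, 2]
r3 m[fog→φ4] = [8, 8]
r3 m[rain→φ1] = [15, 16]
r3 m[rain→φ2] = [40, 2]
r3 m[rain→φ5] = [24, 8]
r3 m[ice→φ2] = [1, 1]
r3 m[wet→φ0] = [48, 6]
r3 m[wet→φ1] = [42, 16]
r3 m[wet→φ3] = [56, 24]
r4 m[φ0→fog] = [336, 240]
r4 m[φ0→wet] = [63, 72]
r4 m[φ1→rain] = [336, 42]
r4 m[φ1→wet] = [120, 45]
r4 m[φ2→rain] = [3, 8]
r4 m[φ2→ice] = [120, 80]
r4 m[φ3→wet] = [6, 2]
r4 m[φ4→fog] = [9, 2]
r4 m[φ5→rain] = [5, 2]
r4 m[fog→φ0] = [9, 2]
r4 m[fog→φ4] = [336, 240]
r4 m[rain→φ1] = [15, 16]
r4 m[rain→φ2] = [1680, 84]
r4 m[rain→φ5] = [1008, 336]
r4 m[ice→φ2] = [1, 1]
r4 m[wet→φ0] = [720, 90]
r4 m[wet→φ1] = [378, 144]
r4 m[wet→φ3] = [7560, 3240]
r5 m[φ0→fog] = [5040, 3600]
r5 m[φ0→wet] = [63, 72]
r5 m[φ1→rain] = [3024, 378]
r5 m[φ1→wet] = [120, 45]
r5 m[φ2→rain] = [3, 8]
r5 m[φ2→ice] = [5040, 3360]
r5 m[φ3→wet] = [6, 2]
r5 m[φ4→fog] = [9, 2]
r5 m[φ5→rain] = [5, 2]
r5 m[fog→φ0] = [9, 2]
r5 m[fog→φ4] = [336, 240]
r5 m[rain→φ1] = [15, 16]
r5 m[rain→φ2] = [1680, 84]
r5 m[rain→φ5] = [1008, 336]
r5 m[ice→φ2] = [1, 1]
r5 m[wet→φ0] = [720, 90]
r5 m[wet→φ1] = [378, 144]
r5 m[wet→φ3] = [7560, 3240]
r6 m[φ0→fog] = [5040, 3600]
r6 m[φ0→wet] = [63, 72]
r6 m[φ1→rain] = [3024, 378]
r6 m[φ1→wet] = [120, 45]
r6 m[φ2→rain] = [3, 8]
r6 m[φ2→ice] = [5040, 3360]
r6 m[φ3→wet] = [6, 2]
r6 m[φ4→fog] = [9, 2]
r6 m[φ5→rain] = [5, 2]
r6 m[fog→φ0] = [9, 2]
r6 m[fog→φ4] = [5040, 3600]
r6 m[rain→φ1] = [15, 16]
r6 m[rain→φ2] = [15120, 756]
r6 m[rain→φ5] = [9072, 3024]
r6 m[ice→φ2] = [1, 1]
r6 m[wet→φ0] = [720, 90]
r6 m[wet→φ1] = [378, 144]
r6 m[wet→φ3] = [7560, 3240]
r7 m[φ0→fog] = [5040, 3600]
r7 m[φ0→wet] = [63, 72]
r7 m[φ1→rain] = [3024, 378]
r7 m[φ1→wet] = [120, 45]
r7 m[φ2→rain] = [3, 8]
r7 m[φ2→ice] = [45360, 30240]
r7 m[φ3→wet] = [6, 2]
r7 m[φ4→fog] = [9, 2]
r7 m[φ5→rain] = [5, 2]
r7 m[fog→φ0] = [9, 2]
r7 m[fog→φ4] = [5040, 3600]
r7 m[rain→φ1] = [15, 16]
r7 m[rain→φ2] = [15120, 756]
r7 m[rain→φ5] = [9072, 3024]
r7 m[ice→φ2] = [1, 1]
r7 m[wet→φ0] = [720, 90]
r7 m[wet→φ1] = [378, 144]
r7 m[wet→φ3] = [7560, 3240]
r8 m[φ0→fog] = [5040, 3600]
r8 m[φ0→wet] = [63, 72]
r8 m[φ1→rain] = [3024, 378]
r8 m[φ1→wet] = [120, 45]
r8 m[φ2→rain] = [3, 8]
r8 m[φ2→ice] = [45360, 30240]
r8 m[φ3→wet] = [6, 2]
r8 m[φ4→fog] = [9, 2]
r8 m[φ5→rain] = [5, 2]
r8 m[fog→φ0] = [9, 2]
r8 m[fog→φ4] = [5040, 3600]
r8 m[rain→φ1] = [15, 16]
r8 m[rain→φ2] = [15120, 756]
r8 m[rain→φ5] = [9072, 3024]
r8 m[ice→φ2] = [1, 1]
r8 m[wet→φ0] = [720, 90]
r8 m[wet→φ1] = [378, 144]
r8 m[wet→φ3] = [7560, 3240]
fixed point reached at round 8
traceback from fog: (fog=0, rain=0, ice=0, wet=0), score=45360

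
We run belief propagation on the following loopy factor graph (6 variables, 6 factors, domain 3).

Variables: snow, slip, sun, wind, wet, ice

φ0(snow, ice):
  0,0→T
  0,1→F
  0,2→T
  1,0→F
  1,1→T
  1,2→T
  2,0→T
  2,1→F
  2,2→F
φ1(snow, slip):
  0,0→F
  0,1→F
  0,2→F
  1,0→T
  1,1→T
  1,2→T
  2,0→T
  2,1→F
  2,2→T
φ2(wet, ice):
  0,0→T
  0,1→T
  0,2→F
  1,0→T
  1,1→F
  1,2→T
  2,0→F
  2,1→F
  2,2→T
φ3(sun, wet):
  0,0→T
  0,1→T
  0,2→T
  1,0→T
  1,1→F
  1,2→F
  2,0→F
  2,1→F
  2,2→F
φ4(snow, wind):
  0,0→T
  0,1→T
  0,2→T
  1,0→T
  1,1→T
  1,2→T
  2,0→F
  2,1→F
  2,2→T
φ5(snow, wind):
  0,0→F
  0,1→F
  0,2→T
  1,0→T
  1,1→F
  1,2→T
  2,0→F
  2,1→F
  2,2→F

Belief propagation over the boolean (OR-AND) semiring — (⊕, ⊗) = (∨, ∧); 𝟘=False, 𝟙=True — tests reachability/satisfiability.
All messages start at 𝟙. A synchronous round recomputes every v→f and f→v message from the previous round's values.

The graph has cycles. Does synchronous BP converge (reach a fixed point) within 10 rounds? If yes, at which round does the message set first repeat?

init: all messages = 𝟙 over 3 values
r1 m[φ0→snow] = [T, T, T]
r1 m[φ0→ice] = [T, T, T]
r1 m[φ1→snow] = [F, T, T]
r1 m[φ1→slip] = [T, T, T]
r1 m[φ2→wet] = [T, T, T]
r1 m[φ2→ice] = [T, T, T]
r1 m[φ3→sun] = [T, T, F]
r1 m[φ3→wet] = [T, T, T]
r1 m[φ4→snow] = [T, T, T]
r1 m[φ4→wind] = [T, T, T]
r1 m[φ5→snow] = [T, T, F]
r1 m[φ5→wind] = [T, F, T]
r1 m[snow→φ0] = [T, T, T]
r1 m[snow→φ1] = [T, T, T]
r1 m[snow→φ4] = [T, T, T]
r1 m[snow→φ5] = [T, T, T]
r1 m[slip→φ1] = [T, T, T]
r1 m[sun→φ3] = [T, T, T]
r1 m[wind→φ4] = [T, T, T]
r1 m[wind→φ5] = [T, T, T]
r1 m[wet→φ2] = [T, T, T]
r1 m[wet→φ3] = [T, T, T]
r1 m[ice→φ0] = [T, T, T]
r1 m[ice→φ2] = [T, T, T]
r2 m[φ0→snow] = [T, T, T]
r2 m[φ0→ice] = [T, T, T]
r2 m[φ1→snow] = [F, T, T]
r2 m[φ1→slip] = [T, T, T]
r2 m[φ2→wet] = [T, T, T]
r2 m[φ2→ice] = [T, T, T]
r2 m[φ3→sun] = [T, T, F]
r2 m[φ3→wet] = [T, T, T]
r2 m[φ4→snow] = [T, T, T]
r2 m[φ4→wind] = [T, T, T]
r2 m[φ5→snow] = [T, T, F]
r2 m[φ5→wind] = [T, F, T]
r2 m[snow→φ0] = [F, T, F]
r2 m[snow→φ1] = [T, T, F]
r2 m[snow→φ4] = [F, T, F]
r2 m[snow→φ5] = [F, T, T]
r2 m[slip→φ1] = [T, T, T]
r2 m[sun→φ3] = [T, T, T]
r2 m[wind→φ4] = [T, F, T]
r2 m[wind→φ5] = [T, T, T]
r2 m[wet→φ2] = [T, T, T]
r2 m[wet→φ3] = [T, T, T]
r2 m[ice→φ0] = [T, T, T]
r2 m[ice→φ2] = [T, T, T]
r3 m[φ0→snow] = [T, T, T]
r3 m[φ0→ice] = [F, T, T]
r3 m[φ1→snow] = [F, T, T]
r3 m[φ1→slip] = [T, T, T]
r3 m[φ2→wet] = [T, T, T]
r3 m[φ2→ice] = [T, T, T]
r3 m[φ3→sun] = [T, T, F]
r3 m[φ3→wet] = [T, T, T]
r3 m[φ4→snow] = [T, T, T]
r3 m[φ4→wind] = [T, T, T]
r3 m[φ5→snow] = [T, T, F]
r3 m[φ5→wind] = [T, F, T]
r3 m[snow→φ0] = [F, T, F]
r3 m[snow→φ1] = [T, T, F]
r3 m[snow→φ4] = [F, T, F]
r3 m[snow→φ5] = [F, T, T]
r3 m[slip→φ1] = [T, T, T]
r3 m[sun→φ3] = [T, T, T]
r3 m[wind→φ4] = [T, F, T]
r3 m[wind→φ5] = [T, T, T]
r3 m[wet→φ2] = [T, T, T]
r3 m[wet→φ3] = [T, T, T]
r3 m[ice→φ0] = [T, T, T]
r3 m[ice→φ2] = [T, T, T]
r4 m[φ0→snow] = [T, T, T]
r4 m[φ0→ice] = [F, T, T]
r4 m[φ1→snow] = [F, T, T]
r4 m[φ1→slip] = [T, T, T]
r4 m[φ2→wet] = [T, T, T]
r4 m[φ2→ice] = [T, T, T]
r4 m[φ3→sun] = [T, T, F]
r4 m[φ3→wet] = [T, T, T]
r4 m[φ4→snow] = [T, T, T]
r4 m[φ4→wind] = [T, T, T]
r4 m[φ5→snow] = [T, T, F]
r4 m[φ5→wind] = [T, F, T]
r4 m[snow→φ0] = [F, T, F]
r4 m[snow→φ1] = [T, T, F]
r4 m[snow→φ4] = [F, T, F]
r4 m[snow→φ5] = [F, T, T]
r4 m[slip→φ1] = [T, T, T]
r4 m[sun→φ3] = [T, T, T]
r4 m[wind→φ4] = [T, F, T]
r4 m[wind→φ5] = [T, T, T]
r4 m[wet→φ2] = [T, T, T]
r4 m[wet→φ3] = [T, T, T]
r4 m[ice→φ0] = [T, T, T]
r4 m[ice→φ2] = [F, T, T]
r5 m[φ0→snow] = [T, T, T]
r5 m[φ0→ice] = [F, T, T]
r5 m[φ1→snow] = [F, T, T]
r5 m[φ1→slip] = [T, T, T]
r5 m[φ2→wet] = [T, T, T]
r5 m[φ2→ice] = [T, T, T]
r5 m[φ3→sun] = [T, T, F]
r5 m[φ3→wet] = [T, T, T]
r5 m[φ4→snow] = [T, T, T]
r5 m[φ4→wind] = [T, T, T]
r5 m[φ5→snow] = [T, T, F]
r5 m[φ5→wind] = [T, F, T]
r5 m[snow→φ0] = [F, T, F]
r5 m[snow→φ1] = [T, T, F]
r5 m[snow→φ4] = [F, T, F]
r5 m[snow→φ5] = [F, T, T]
r5 m[slip→φ1] = [T, T, T]
r5 m[sun→φ3] = [T, T, T]
r5 m[wind→φ4] = [T, F, T]
r5 m[wind→φ5] = [T, T, T]
r5 m[wet→φ2] = [T, T, T]
r5 m[wet→φ3] = [T, T, T]
r5 m[ice→φ0] = [T, T, T]
r5 m[ice→φ2] = [F, T, T]
fixed point reached at round 5
messages reach a fixed point at round 5

CONVERGED at round 5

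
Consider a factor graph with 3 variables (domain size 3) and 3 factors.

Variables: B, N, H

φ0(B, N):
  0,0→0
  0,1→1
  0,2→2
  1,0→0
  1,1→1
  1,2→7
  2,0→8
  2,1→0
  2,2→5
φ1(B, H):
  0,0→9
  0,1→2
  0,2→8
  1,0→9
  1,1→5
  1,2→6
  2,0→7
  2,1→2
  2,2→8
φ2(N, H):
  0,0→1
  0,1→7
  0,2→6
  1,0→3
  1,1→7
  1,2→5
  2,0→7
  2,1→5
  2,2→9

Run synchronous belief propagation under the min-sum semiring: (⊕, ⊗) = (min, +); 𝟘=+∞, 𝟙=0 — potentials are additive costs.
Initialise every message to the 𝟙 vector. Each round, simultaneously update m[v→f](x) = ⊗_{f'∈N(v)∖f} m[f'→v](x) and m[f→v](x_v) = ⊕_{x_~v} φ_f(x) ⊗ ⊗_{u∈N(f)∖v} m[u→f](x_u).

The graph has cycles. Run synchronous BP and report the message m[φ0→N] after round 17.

message @ round 17 = [24, 24, 26]

init: all messages = 𝟙 over 3 values
r1 m[φ0→B] = [0, 0, 0]
r1 m[φ0→N] = [0, 0, 2]
r1 m[φ1→B] = [2, 5, 2]
r1 m[φ1→H] = [7, 2, 6]
r1 m[φ2→N] = [1, 3, 5]
r1 m[φ2→H] = [1, 5, 5]
r1 m[B→φ0] = [0, 0, 0]
r1 m[B→φ1] = [0, 0, 0]
r1 m[N→φ0] = [0, 0, 0]
r1 m[N→φ2] = [0, 0, 0]
r1 m[H→φ1] = [0, 0, 0]
r1 m[H→φ2] = [0, 0, 0]
r2 m[φ0→B] = [0, 0, 0]
r2 m[φ0→N] = [0, 0, 2]
r2 m[φ1→B] = [2, 5, 2]
r2 m[φ1→H] = [7, 2, 6]
r2 m[φ2→N] = [1, 3, 5]
r2 m[φ2→H] = [1, 5, 5]
r2 m[B→φ0] = [2, 5, 2]
r2 m[B→φ1] = [0, 0, 0]
r2 m[N→φ0] = [1, 3, 5]
r2 m[N→φ2] = [0, 0, 2]
r2 m[H→φ1] = [1, 5, 5]
r2 m[H→φ2] = [7, 2, 6]
r3 m[φ0→B] = [1, 1, 3]
r3 m[φ0→N] = [2, 2, 4]
r3 m[φ1→B] = [7, 10, 7]
r3 m[φ1→H] = [7, 2, 6]
r3 m[φ2→N] = [8, 9, 7]
r3 m[φ2→H] = [1, 7, 5]
r3 m[B→φ0] = [2, 5, 2]
r3 m[B→φ1] = [0, 0, 0]
r3 m[N→φ0] = [1, 3, 5]
r3 m[N→φ2] = [0, 0, 2]
r3 m[H→φ1] = [1, 5, 5]
r3 m[H→φ2] = [7, 2, 6]
r4 m[φ0→B] = [1, 1, 3]
r4 m[φ0→N] = [2, 2, 4]
r4 m[φ1→B] = [7, 10, 7]
r4 m[φ1→H] = [7, 2, 6]
r4 m[φ2→N] = [8, 9, 7]
r4 m[φ2→H] = [1, 7, 5]
r4 m[B→φ0] = [7, 10, 7]
r4 m[B→φ1] = [1, 1, 3]
r4 m[N→φ0] = [8, 9, 7]
r4 m[N→φ2] = [2, 2, 4]
r4 m[H→φ1] = [1, 7, 5]
r4 m[H→φ2] = [7, 2, 6]
r5 m[φ0→B] = [8, 8, 9]
r5 m[φ0→N] = [7, 7, 9]
r5 m[φ1→B] = [9, 10, 8]
r5 m[φ1→H] = [10, 3, 7]
r5 m[φ2→N] = [8, 9, 7]
r5 m[φ2→H] = [3, 9, 7]
r5 m[B→φ0] = [7, 10, 7]
r5 m[B→φ1] = [1, 1, 3]
r5 m[N→φ0] = [8, 9, 7]
r5 m[N→φ2] = [2, 2, 4]
r5 m[H→φ1] = [1, 7, 5]
r5 m[H→φ2] = [7, 2, 6]
r6 m[φ0→B] = [8, 8, 9]
r6 m[φ0→N] = [7, 7, 9]
r6 m[φ1→B] = [9, 10, 8]
r6 m[φ1→H] = [10, 3, 7]
r6 m[φ2→N] = [8, 9, 7]
r6 m[φ2→H] = [3, 9, 7]
r6 m[B→φ0] = [9, 10, 8]
r6 m[B→φ1] = [8, 8, 9]
r6 m[N→φ0] = [8, 9, 7]
r6 m[N→φ2] = [7, 7, 9]
r6 m[H→φ1] = [3, 9, 7]
r6 m[H→φ2] = [10, 3, 7]
r7 m[φ0→B] = [8, 8, 9]
r7 m[φ0→N] = [9, 8, 11]
r7 m[φ1→B] = [11, 12, 10]
r7 m[φ1→H] = [16, 10, 14]
r7 m[φ2→N] = [10, 10, 8]
r7 m[φ2→H] = [8, 14, 12]
r7 m[B→φ0] = [9, 10, 8]
r7 m[B→φ1] = [8, 8, 9]
r7 m[N→φ0] = [8, 9, 7]
r7 m[N→φ2] = [7, 7, 9]
r7 m[H→φ1] = [3, 9, 7]
r7 m[H→φ2] = [10, 3, 7]
r8 m[φ0→B] = [8, 8, 9]
r8 m[φ0→N] = [9, 8, 11]
r8 m[φ1→B] = [11, 12, 10]
r8 m[φ1→H] = [16, 10, 14]
r8 m[φ2→N] = [10, 10, 8]
r8 m[φ2→H] = [8, 14, 12]
r8 m[B→φ0] = [11, 12, 10]
r8 m[B→φ1] = [8, 8, 9]
r8 m[N→φ0] = [10, 10, 8]
r8 m[N→φ2] = [9, 8, 11]
r8 m[H→φ1] = [8, 14, 12]
r8 m[H→φ2] = [16, 10, 14]
r9 m[φ0→B] = [10, 10, 10]
r9 m[φ0→N] = [11, 10, 13]
r9 m[φ1→B] = [16, 17, 15]
r9 m[φ1→H] = [16, 10, 14]
r9 m[φ2→N] = [17, 17, 15]
r9 m[φ2→H] = [10, 15, 13]
r9 m[B→φ0] = [11, 12, 10]
r9 m[B→φ1] = [8, 8, 9]
r9 m[N→φ0] = [10, 10, 8]
r9 m[N→φ2] = [9, 8, 11]
r9 m[H→φ1] = [8, 14, 12]
r9 m[H→φ2] = [16, 10, 14]
r10 m[φ0→B] = [10, 10, 10]
r10 m[φ0→N] = [11, 10, 13]
r10 m[φ1→B] = [16, 17, 15]
r10 m[φ1→H] = [16, 10, 14]
r10 m[φ2→N] = [17, 17, 15]
r10 m[φ2→H] = [10, 15, 13]
r10 m[B→φ0] = [16, 17, 15]
r10 m[B→φ1] = [10, 10, 10]
r10 m[N→φ0] = [17, 17, 15]
r10 m[N→φ2] = [11, 10, 13]
r10 m[H→φ1] = [10, 15, 13]
r10 m[H→φ2] = [16, 10, 14]
r11 m[φ0→B] = [17, 17, 17]
r11 m[φ0→N] = [16, 15, 18]
r11 m[φ1→B] = [17, 19, 17]
r11 m[φ1→H] = [17, 12, 16]
r11 m[φ2→N] = [17, 17, 15]
r11 m[φ2→H] = [12, 17, 15]
r11 m[B→φ0] = [16, 17, 15]
r11 m[B→φ1] = [10, 10, 10]
r11 m[N→φ0] = [17, 17, 15]
r11 m[N→φ2] = [11, 10, 13]
r11 m[H→φ1] = [10, 15, 13]
r11 m[H→φ2] = [16, 10, 14]
r12 m[φ0→B] = [17, 17, 17]
r12 m[φ0→N] = [16, 15, 18]
r12 m[φ1→B] = [17, 19, 17]
r12 m[φ1→H] = [17, 12, 16]
r12 m[φ2→N] = [17, 17, 15]
r12 m[φ2→H] = [12, 17, 15]
r12 m[B→φ0] = [17, 19, 17]
r12 m[B→φ1] = [17, 17, 17]
r12 m[N→φ0] = [17, 17, 15]
r12 m[N→φ2] = [16, 15, 18]
r12 m[H→φ1] = [12, 17, 15]
r12 m[H→φ2] = [17, 12, 16]
r13 m[φ0→B] = [17, 17, 17]
r13 m[φ0→N] = [17, 17, 19]
r13 m[φ1→B] = [19, 21, 19]
r13 m[φ1→H] = [24, 19, 23]
r13 m[φ2→N] = [18, 19, 17]
r13 m[φ2→H] = [17, 22, 20]
r13 m[B→φ0] = [17, 19, 17]
r13 m[B→φ1] = [17, 17, 17]
r13 m[N→φ0] = [17, 17, 15]
r13 m[N→φ2] = [16, 15, 18]
r13 m[H→φ1] = [12, 17, 15]
r13 m[H→φ2] = [17, 12, 16]
r14 m[φ0→B] = [17, 17, 17]
r14 m[φ0→N] = [17, 17, 19]
r14 m[φ1→B] = [19, 21, 19]
r14 m[φ1→H] = [24, 19, 23]
r14 m[φ2→N] = [18, 19, 17]
r14 m[φ2→H] = [17, 22, 20]
r14 m[B→φ0] = [19, 21, 19]
r14 m[B→φ1] = [17, 17, 17]
r14 m[N→φ0] = [18, 19, 17]
r14 m[N→φ2] = [17, 17, 19]
r14 m[H→φ1] = [17, 22, 20]
r14 m[H→φ2] = [24, 19, 23]
r15 m[φ0→B] = [18, 18, 19]
r15 m[φ0→N] = [19, 19, 21]
r15 m[φ1→B] = [24, 26, 24]
r15 m[φ1→H] = [24, 19, 23]
r15 m[φ2→N] = [25, 26, 24]
r15 m[φ2→H] = [18, 24, 22]
r15 m[B→φ0] = [19, 21, 19]
r15 m[B→φ1] = [17, 17, 17]
r15 m[N→φ0] = [18, 19, 17]
r15 m[N→φ2] = [17, 17, 19]
r15 m[H→φ1] = [17, 22, 20]
r15 m[H→φ2] = [24, 19, 23]
r16 m[φ0→B] = [18, 18, 19]
r16 m[φ0→N] = [19, 19, 21]
r16 m[φ1→B] = [24, 26, 24]
r16 m[φ1→H] = [24, 19, 23]
r16 m[φ2→N] = [25, 26, 24]
r16 m[φ2→H] = [18, 24, 22]
r16 m[B→φ0] = [24, 26, 24]
r16 m[B→φ1] = [18, 18, 19]
r16 m[N→φ0] = [25, 26, 24]
r16 m[N→φ2] = [19, 19, 21]
r16 m[H→φ1] = [18, 24, 22]
r16 m[H→φ2] = [24, 19, 23]
r17 m[φ0→B] = [25, 25, 26]
r17 m[φ0→N] = [24, 24, 26]
r17 m[φ1→B] = [26, 27, 25]
r17 m[φ1→H] = [26, 20, 24]
r17 m[φ2→N] = [25, 26, 24]
r17 m[φ2→H] = [20, 26, 24]
r17 m[B→φ0] = [24, 26, 24]
r17 m[B→φ1] = [18, 18, 19]
r17 m[N→φ0] = [25, 26, 24]
r17 m[N→φ2] = [19, 19, 21]
r17 m[H→φ1] = [18, 24, 22]
r17 m[H→φ2] = [24, 19, 23]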